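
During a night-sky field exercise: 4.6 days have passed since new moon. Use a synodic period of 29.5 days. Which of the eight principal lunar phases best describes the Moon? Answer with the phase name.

waxing crescent

θ ≈ 360° × 4.6/29.5 = 56°, which falls in the waxing crescent sector.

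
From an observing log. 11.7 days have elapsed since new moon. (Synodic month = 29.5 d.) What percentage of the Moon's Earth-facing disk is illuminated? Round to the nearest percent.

Phase angle: θ = 360°·(11.7 d)/(29.5 d) = 142.8°.
With cos θ = (-0.796), the lit fraction is (1 − (-0.796))/2 ≈ 0.898, so 90%.

90%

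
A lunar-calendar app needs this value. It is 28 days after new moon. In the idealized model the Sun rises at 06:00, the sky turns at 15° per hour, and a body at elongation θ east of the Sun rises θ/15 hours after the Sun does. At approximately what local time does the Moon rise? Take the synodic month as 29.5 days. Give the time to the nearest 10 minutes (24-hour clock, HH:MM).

04:50

Elongation θ = 360° × 28/29.5 ≈ 341.7°.
Delay after the Sun = 341.7° / (15°/h) ≈ 22.78 h.
06:00 + 22.780 h ≈ 04:47 → 04:50 to the nearest ten minutes.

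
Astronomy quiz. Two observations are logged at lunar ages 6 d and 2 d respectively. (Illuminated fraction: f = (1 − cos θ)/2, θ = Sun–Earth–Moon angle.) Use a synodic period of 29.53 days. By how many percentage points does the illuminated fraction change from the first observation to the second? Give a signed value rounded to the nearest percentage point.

θ₁ = 360° × 6/29.53 = 73.1°, f₁ = (1 − cos θ₁)/2 = 0.355.
θ₂ = 360° × 2/29.53 = 24.4°, f₂ = (1 − cos θ₂)/2 = 0.045.
Change = f₂ − f₁ = -0.310 → -31 percentage points.

-31 percentage points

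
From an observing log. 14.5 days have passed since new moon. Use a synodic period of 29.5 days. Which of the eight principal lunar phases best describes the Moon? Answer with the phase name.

full moon

θ ≈ 360° × 14.5/29.5 = 177°, which falls in the full moon sector.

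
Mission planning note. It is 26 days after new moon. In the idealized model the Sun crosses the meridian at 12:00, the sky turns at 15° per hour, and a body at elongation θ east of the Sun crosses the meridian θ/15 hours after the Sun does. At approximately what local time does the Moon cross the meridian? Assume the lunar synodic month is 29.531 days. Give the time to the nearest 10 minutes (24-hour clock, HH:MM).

Phase angle: θ = 360°·(26 d)/(29.531 d) = 317.0°.
Delay after the Sun = 317.0° / (15°/h) ≈ 21.13 h.
12:00 + 21.130 h ≈ 09:08 → 09:10 to the nearest ten minutes.

09:10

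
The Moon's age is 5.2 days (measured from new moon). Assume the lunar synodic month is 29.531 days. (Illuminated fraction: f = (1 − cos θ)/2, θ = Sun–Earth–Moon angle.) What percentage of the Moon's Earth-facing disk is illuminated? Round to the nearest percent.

28%

The Moon has covered 5.2/29.531 of its cycle, so θ ≈ 360° × 5.2/29.531 = 63.4°.
Illuminated fraction = (1 − cos 63.4°)/2 = (1 − 0.448)/2 ≈ 0.276, so 28%.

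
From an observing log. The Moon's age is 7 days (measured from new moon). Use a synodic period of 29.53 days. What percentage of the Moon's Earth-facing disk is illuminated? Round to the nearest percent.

46%

The Moon has covered 7/29.53 of its cycle, so θ ≈ 360° × 7/29.53 = 85.3°.
Illuminated fraction = (1 − cos 85.3°)/2 = (1 − 0.081)/2 ≈ 0.459, so 46%.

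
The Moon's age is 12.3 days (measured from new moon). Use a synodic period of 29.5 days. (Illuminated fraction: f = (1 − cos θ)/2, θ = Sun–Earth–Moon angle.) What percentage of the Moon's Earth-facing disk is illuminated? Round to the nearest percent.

93%

The Moon has covered 12.3/29.5 of its cycle, so θ ≈ 360° × 12.3/29.5 = 150.1°.
cos 150.1° = (-0.867), so f = (1 − (-0.867))/2 = 0.933, so 93%.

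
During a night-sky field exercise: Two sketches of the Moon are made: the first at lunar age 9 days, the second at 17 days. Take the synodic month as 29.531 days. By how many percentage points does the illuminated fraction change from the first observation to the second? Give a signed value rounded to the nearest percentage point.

+28 percentage points

First observation: θ = 360°·9/29.531 = 109.7°, so f = 0.669.
Second observation: θ = 207.2°, f = 0.945.
Δf = 0.945 − 0.669 = +0.276, i.e. +28 pp.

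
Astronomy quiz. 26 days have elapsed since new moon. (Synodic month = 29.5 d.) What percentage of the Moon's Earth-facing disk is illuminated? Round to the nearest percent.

13%

The Moon has covered 26/29.5 of its cycle, so θ ≈ 360° × 26/29.5 = 317.3°.
cos 317.3° = 0.735, so f = (1 − 0.735)/2 = 0.133, so 13%.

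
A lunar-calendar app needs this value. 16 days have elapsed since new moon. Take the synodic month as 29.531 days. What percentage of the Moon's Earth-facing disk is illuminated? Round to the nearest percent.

Phase angle: θ = 360°·(16 d)/(29.531 d) = 195.0°.
Illuminated fraction = (1 − cos 195.0°)/2 = (1 − (-0.966))/2 ≈ 0.983, so 98%.

98%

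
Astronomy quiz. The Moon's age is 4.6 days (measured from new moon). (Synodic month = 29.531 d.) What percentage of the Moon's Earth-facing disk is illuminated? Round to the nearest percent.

22%

Phase angle: θ = 360°·(4.6 d)/(29.531 d) = 56.1°.
Illuminated fraction = (1 − cos 56.1°)/2 = (1 − 0.558)/2 ≈ 0.221, so 22%.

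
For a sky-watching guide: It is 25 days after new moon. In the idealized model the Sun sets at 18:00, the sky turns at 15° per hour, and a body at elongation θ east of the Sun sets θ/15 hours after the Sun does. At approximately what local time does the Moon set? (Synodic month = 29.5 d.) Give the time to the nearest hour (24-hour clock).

The Moon has covered 25/29.5 of its cycle, so θ ≈ 360° × 25/29.5 = 305.1°.
At 15° of sky rotation per hour, 305.1° corresponds to a 20.34 h lag.
18:00 + 20.34 h ≈ 14:20 → 14:00 to the nearest hour.

14:00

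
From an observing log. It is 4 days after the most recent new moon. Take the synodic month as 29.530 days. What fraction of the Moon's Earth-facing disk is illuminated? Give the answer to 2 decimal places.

0.17

Phase angle: θ = 360°·(4 d)/(29.530 d) = 48.8°.
With cos θ = 0.659, the lit fraction is (1 − 0.659)/2 ≈ 0.170.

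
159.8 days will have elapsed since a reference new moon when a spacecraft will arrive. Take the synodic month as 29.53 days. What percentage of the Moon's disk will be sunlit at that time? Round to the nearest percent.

92%

159.8/29.53 = 5.411 lunations, so 5 complete cycles and 12.15 d into the next.
The Moon has covered 12.15/29.53 of its cycle, so θ ≈ 360° × 12.15/29.53 = 148.1°.
Illuminated fraction = (1 − cos 148.1°)/2 = (1 − (-0.849))/2 ≈ 0.925, so 92%.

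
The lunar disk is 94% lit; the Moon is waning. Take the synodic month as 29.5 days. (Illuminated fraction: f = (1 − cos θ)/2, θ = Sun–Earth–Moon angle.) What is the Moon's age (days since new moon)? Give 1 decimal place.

17.1 days

cos θ = 1 − 2f = -0.880, giving a principal value of 151.6°.
Since the Moon is past full (waning), take the reflex angle: θ = 360° − 151.6° = 208.4°.
That fraction of the synodic month is 208.4/360 × 29.5 d ≈ 17.07 d.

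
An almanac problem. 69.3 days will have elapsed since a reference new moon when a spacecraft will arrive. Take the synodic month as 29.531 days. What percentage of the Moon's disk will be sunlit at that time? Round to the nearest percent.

79%

69.3/29.531 = 2.347 lunations, so 2 complete cycles and 10.24 d into the next.
Elongation θ = 360° × 10.24/29.531 ≈ 124.8°.
cos 124.8° = (-0.571), so f = (1 − (-0.571))/2 = 0.785, so 79%.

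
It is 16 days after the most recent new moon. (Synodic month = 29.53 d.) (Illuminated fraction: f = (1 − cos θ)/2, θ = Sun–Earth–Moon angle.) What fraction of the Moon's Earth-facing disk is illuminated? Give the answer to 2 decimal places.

Elongation θ = 360° × 16/29.53 ≈ 195.1°.
With cos θ = (-0.966), the lit fraction is (1 − (-0.966))/2 ≈ 0.983.

0.98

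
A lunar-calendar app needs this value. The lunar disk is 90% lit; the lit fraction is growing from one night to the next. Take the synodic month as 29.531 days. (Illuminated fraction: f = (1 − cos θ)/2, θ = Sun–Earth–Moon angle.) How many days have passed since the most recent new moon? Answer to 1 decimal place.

11.7 days

From f = (1 − cos θ)/2: cos θ = 1 − 2×0.90 = -0.800; arccos → 143.1°.
The Moon is waxing (0°–180°), so θ = 143.1° directly.
Age = 29.531 × 143.1°/360° ≈ 11.74 days.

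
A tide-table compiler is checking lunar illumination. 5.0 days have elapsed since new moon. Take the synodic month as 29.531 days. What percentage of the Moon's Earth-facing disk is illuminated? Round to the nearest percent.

26%

Phase angle: θ = 360°·(5.0 d)/(29.531 d) = 61.0°.
With cos θ = 0.486, the lit fraction is (1 − 0.486)/2 ≈ 0.257, so 26%.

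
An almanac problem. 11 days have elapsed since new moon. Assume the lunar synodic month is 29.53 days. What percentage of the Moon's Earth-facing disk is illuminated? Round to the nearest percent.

Phase angle: θ = 360°·(11 d)/(29.53 d) = 134.1°.
cos 134.1° = (-0.696), so f = (1 − (-0.696))/2 = 0.848, so 85%.

85%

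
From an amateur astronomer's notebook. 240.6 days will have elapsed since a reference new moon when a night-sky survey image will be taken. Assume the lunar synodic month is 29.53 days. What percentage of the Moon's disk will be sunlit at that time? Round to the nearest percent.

240.6 d spans 8 complete synodic months (8 × 29.53 = 236.24 d) plus 4.36 d.
Phase angle: θ = 360°·(4.36 d)/(29.53 d) = 53.2°.
With cos θ = 0.600, the lit fraction is (1 − 0.600)/2 ≈ 0.200, so 20%.

20%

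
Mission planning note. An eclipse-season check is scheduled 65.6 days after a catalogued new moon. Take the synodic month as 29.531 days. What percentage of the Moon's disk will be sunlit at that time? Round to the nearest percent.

65.6 d spans 2 complete synodic months (2 × 29.531 = 59.06 d) plus 6.54 d.
The Moon has covered 6.54/29.531 of its cycle, so θ ≈ 360° × 6.54/29.531 = 79.7°.
cos 79.7° = 0.179, so f = (1 − 0.179)/2 = 0.411, so 41%.

41%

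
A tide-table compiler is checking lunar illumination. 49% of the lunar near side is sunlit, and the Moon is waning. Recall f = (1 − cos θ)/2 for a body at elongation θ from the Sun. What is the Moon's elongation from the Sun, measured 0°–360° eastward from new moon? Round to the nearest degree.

cos θ = 1 − 2f = 0.020, giving a principal value of 88.9°.
Waning ⇒ past full, so θ = 360° − 88.9° = 271.1°.

271°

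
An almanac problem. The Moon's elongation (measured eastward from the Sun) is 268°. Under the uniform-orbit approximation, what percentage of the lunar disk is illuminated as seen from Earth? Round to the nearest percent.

52%

cos 268° = (-0.035), so f = (1 − (-0.035))/2 = 0.517, i.e. 52%.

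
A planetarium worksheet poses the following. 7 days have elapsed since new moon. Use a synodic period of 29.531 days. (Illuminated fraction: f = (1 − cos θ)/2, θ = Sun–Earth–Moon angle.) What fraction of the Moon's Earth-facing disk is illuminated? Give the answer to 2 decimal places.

0.46

Elongation θ = 360° × 7/29.531 ≈ 85.3°.
cos 85.3° = 0.081, so f = (1 − 0.081)/2 = 0.459.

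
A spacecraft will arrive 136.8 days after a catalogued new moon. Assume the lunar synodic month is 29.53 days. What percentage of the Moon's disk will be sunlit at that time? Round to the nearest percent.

136.8/29.53 = 4.633 lunations, so 4 complete cycles and 18.68 d into the next.
Phase angle: θ = 360°·(18.68 d)/(29.53 d) = 227.7°.
Illuminated fraction = (1 − cos 227.7°)/2 = (1 − (-0.673))/2 ≈ 0.836, so 84%.

84%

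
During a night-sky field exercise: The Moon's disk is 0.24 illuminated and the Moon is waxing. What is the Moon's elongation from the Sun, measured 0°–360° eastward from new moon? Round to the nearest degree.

59°

cos θ = 1 − 2f = 0.520, giving a principal value of 58.7°.
Waxing ⇒ before full, so θ = 58.7°.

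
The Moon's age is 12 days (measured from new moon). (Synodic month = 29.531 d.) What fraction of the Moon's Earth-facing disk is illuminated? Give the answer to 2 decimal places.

Phase angle: θ = 360°·(12 d)/(29.531 d) = 146.3°.
cos 146.3° = (-0.832), so f = (1 − (-0.832))/2 = 0.916.

0.92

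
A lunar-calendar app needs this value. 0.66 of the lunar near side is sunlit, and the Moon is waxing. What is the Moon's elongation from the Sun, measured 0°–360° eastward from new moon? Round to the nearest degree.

109°

From f = (1 − cos θ)/2: cos θ = 1 − 2×0.66 = -0.320; arccos → 108.7°.
Before full moon the principal value applies: θ = 108.7°.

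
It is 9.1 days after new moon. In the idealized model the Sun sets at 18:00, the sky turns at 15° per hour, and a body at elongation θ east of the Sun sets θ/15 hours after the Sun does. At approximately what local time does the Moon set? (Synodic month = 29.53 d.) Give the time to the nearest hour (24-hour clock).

The Moon has covered 9.1/29.53 of its cycle, so θ ≈ 360° × 9.1/29.53 = 110.9°.
The Moon trails the Sun by θ/15 = 110.9/15 ≈ 7.40 hours.
18:00 + 7.40 h ≈ 01:24 → 01:00 to the nearest hour.

01:00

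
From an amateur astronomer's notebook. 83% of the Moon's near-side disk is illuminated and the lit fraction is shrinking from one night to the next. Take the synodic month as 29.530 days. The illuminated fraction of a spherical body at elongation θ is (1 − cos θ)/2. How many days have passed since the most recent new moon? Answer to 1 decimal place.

From f = (1 − cos θ)/2: cos θ = 1 − 2×0.83 = -0.660; arccos → 131.3°.
Since the Moon is past full (waning), take the reflex angle: θ = 360° − 131.3° = 228.7°.
At 360°/29.530 d per day, 228.7° corresponds to 18.76 days.

18.8 days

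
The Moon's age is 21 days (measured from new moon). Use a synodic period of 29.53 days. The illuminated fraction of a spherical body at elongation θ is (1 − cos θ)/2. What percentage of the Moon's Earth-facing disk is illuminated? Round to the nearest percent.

The Moon has covered 21/29.53 of its cycle, so θ ≈ 360° × 21/29.53 = 256.0°.
cos 256.0° = (-0.242), so f = (1 − (-0.242))/2 = 0.621, so 62%.

62%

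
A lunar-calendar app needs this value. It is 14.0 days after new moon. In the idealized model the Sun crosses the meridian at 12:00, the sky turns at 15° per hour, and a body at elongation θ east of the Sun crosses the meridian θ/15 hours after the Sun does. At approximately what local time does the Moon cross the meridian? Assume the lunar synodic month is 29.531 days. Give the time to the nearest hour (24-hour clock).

23:00

Elongation θ = 360° × 14.0/29.531 ≈ 170.7°.
The Moon trails the Sun by θ/15 = 170.7/15 ≈ 11.38 hours.
12:00 + 11.38 h ≈ 23:23 → 23:00 to the nearest hour.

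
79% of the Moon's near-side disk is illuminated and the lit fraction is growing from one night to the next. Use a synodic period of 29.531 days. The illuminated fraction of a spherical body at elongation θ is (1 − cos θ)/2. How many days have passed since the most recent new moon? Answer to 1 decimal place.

From f = (1 − cos θ)/2: cos θ = 1 − 2×0.79 = -0.580; arccos → 125.5°.
The Moon is waxing (0°–180°), so θ = 125.5° directly.
At 360°/29.531 d per day, 125.5° corresponds to 10.29 days.

10.3 days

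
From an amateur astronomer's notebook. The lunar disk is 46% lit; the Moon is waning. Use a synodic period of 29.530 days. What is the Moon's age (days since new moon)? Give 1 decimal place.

From f = (1 − cos θ)/2: cos θ = 1 − 2×0.46 = 0.080; arccos → 85.4°.
Waning ⇒ past full, so θ = 360° − 85.4° = 274.6°.
At 360°/29.530 d per day, 274.6° corresponds to 22.52 days.

22.5 days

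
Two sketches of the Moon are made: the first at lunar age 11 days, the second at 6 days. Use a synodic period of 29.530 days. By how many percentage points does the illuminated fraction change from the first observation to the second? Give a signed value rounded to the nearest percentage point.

-49 pp

θ₁ = 360° × 11/29.530 = 134.1°, f₁ = (1 − cos θ₁)/2 = 0.848.
θ₂ = 360° × 6/29.530 = 73.1°, f₂ = (1 − cos θ₂)/2 = 0.355.
Change = f₂ − f₁ = -0.493 → -49 percentage points.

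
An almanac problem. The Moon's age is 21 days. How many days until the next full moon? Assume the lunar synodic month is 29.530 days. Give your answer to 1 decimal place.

23.3 days

Full moon is 0.5 of the way through the cycle: age 0.5 × 29.530 = 14.765 d.
This lunation's full moon (14.765 d) has passed, so add one period: 44.295 − 21 = 23.295 days.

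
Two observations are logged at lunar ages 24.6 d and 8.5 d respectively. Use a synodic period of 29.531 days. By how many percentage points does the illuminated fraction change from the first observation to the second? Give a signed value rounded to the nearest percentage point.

First observation: θ = 360°·24.6/29.531 = 299.9°, so f = 0.251.
Second observation: θ = 103.6°, f = 0.618.
Δf = 0.618 − 0.251 = +0.367, i.e. +37 pp.

+37 percentage points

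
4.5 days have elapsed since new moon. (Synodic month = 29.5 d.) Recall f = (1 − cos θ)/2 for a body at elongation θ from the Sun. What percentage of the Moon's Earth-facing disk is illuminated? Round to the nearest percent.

21%

Elongation θ = 360° × 4.5/29.5 ≈ 54.9°.
Illuminated fraction = (1 − cos 54.9°)/2 = (1 − 0.575)/2 ≈ 0.213, so 21%.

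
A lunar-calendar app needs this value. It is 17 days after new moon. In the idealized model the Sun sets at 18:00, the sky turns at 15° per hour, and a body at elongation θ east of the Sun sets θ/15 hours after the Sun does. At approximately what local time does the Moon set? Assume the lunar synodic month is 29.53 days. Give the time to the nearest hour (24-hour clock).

Elongation θ = 360° × 17/29.53 ≈ 207.2°.
At 15° of sky rotation per hour, 207.2° corresponds to a 13.82 h lag.
18:00 + 13.82 h ≈ 07:49 → 08:00 to the nearest hour.

08:00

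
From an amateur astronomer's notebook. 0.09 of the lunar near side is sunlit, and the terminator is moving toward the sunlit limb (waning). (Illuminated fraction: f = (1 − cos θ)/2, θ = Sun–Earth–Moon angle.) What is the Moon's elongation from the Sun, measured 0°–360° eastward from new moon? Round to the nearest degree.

325°

Invert f = (1 − cos θ)/2 to get cos θ = 1 − 2(0.09) = 0.820, hence θ₀ = arccos 0.820 = 34.9°.
Since the Moon is past full (waning), take the reflex angle: θ = 360° − 34.9° = 325.1°.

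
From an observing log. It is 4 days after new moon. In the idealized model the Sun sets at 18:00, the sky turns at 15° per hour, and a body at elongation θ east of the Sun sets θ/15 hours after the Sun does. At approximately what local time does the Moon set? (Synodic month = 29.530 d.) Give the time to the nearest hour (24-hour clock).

21:00

Phase angle: θ = 360°·(4 d)/(29.530 d) = 48.8°.
Delay after the Sun = 48.8° / (15°/h) ≈ 3.25 h.
18:00 + 3.25 h ≈ 21:15 → 21:00 to the nearest hour.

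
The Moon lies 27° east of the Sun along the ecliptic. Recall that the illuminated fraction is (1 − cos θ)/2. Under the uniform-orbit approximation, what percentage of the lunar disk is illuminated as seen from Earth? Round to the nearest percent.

Half-versine of 27°: (1 − 0.891)/2 = 0.054, i.e. 5%.

5%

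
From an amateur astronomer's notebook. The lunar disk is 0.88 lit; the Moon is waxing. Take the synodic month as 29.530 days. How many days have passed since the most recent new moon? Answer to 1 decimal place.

11.4 days

cos θ = 1 − 2f = -0.760, giving a principal value of 139.5°.
The Moon is waxing (0°–180°), so θ = 139.5° directly.
Age = 29.530 × 139.5°/360° ≈ 11.44 days.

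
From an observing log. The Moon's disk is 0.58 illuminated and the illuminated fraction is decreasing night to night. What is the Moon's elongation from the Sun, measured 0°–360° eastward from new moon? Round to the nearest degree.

cos θ = 1 − 2f = -0.160, giving a principal value of 99.2°.
Waning ⇒ past full, so θ = 360° − 99.2° = 260.8°.

261°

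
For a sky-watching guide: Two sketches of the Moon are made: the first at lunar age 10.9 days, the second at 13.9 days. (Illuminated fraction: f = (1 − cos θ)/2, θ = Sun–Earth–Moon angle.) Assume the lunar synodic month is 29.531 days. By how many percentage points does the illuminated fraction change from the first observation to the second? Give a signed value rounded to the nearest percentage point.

First observation: θ = 360°·10.9/29.531 = 132.9°, so f = 0.840.
Second observation: θ = 169.4°, f = 0.992.
Δf = 0.992 − 0.840 = +0.151, i.e. +15 pp.

+15 percentage points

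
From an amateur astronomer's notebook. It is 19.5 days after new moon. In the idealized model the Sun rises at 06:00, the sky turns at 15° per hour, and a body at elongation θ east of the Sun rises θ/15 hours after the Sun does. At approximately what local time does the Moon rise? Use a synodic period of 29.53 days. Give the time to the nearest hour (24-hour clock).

Elongation θ = 360° × 19.5/29.53 ≈ 237.7°.
The Moon trails the Sun by θ/15 = 237.7/15 ≈ 15.85 hours.
06:00 + 15.85 h ≈ 21:51 → 22:00 to the nearest hour.

22:00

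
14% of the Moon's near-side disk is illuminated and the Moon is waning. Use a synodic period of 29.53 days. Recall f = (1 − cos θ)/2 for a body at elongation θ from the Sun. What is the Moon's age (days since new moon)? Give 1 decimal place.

25.9 days

Invert f = (1 − cos θ)/2 to get cos θ = 1 − 2(0.14) = 0.720, hence θ₀ = arccos 0.720 = 43.9°.
A waning Moon lies in 180°–360°, so θ = 360° − 43.9° = 316.1°.
At 360°/29.53 d per day, 316.1° corresponds to 25.93 days.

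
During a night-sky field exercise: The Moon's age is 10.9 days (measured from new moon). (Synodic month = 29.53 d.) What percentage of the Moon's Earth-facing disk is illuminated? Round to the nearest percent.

84%

The Moon has covered 10.9/29.53 of its cycle, so θ ≈ 360° × 10.9/29.53 = 132.9°.
Illuminated fraction = (1 − cos 132.9°)/2 = (1 − (-0.680))/2 ≈ 0.840, so 84%.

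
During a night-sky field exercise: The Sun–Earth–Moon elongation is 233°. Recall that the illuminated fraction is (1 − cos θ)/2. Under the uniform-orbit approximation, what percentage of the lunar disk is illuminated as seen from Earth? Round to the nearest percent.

Half-versine of 233°: (1 − (-0.602))/2 = 0.801, i.e. 80%.

80%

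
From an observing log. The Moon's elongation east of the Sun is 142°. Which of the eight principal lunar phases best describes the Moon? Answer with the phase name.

The waxing gibbous sector spans roughly 112°–158°; 142° falls inside it.

waxing gibbous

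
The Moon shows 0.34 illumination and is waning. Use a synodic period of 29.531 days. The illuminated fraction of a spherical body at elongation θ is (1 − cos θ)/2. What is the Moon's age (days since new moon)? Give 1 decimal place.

Invert f = (1 − cos θ)/2 to get cos θ = 1 − 2(0.34) = 0.320, hence θ₀ = arccos 0.320 = 71.3°.
A waning Moon lies in 180°–360°, so θ = 360° − 71.3° = 288.7°.
That fraction of the synodic month is 288.7/360 × 29.531 d ≈ 23.68 d.

23.7 days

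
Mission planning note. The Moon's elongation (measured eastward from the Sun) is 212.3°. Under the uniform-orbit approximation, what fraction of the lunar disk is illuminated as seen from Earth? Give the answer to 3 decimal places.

0.923

Half-versine of 212.3°: (1 − (-0.845))/2 = 0.923.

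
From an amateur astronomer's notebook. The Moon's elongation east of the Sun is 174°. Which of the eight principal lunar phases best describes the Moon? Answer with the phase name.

full moon

The full moon sector spans roughly 158°–202°; 174° falls inside it.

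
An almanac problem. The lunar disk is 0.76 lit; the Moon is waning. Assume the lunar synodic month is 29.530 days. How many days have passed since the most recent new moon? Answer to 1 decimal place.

19.6 days

Invert f = (1 − cos θ)/2 to get cos θ = 1 − 2(0.76) = -0.520, hence θ₀ = arccos -0.520 = 121.3°.
Since the Moon is past full (waning), take the reflex angle: θ = 360° − 121.3° = 238.7°.
That fraction of the synodic month is 238.7/360 × 29.530 d ≈ 19.58 d.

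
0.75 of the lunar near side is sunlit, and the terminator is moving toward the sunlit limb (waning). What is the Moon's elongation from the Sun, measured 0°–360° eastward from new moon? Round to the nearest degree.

cos θ = 1 − 2f = -0.500, giving a principal value of 120.0°.
Waning ⇒ past full, so θ = 360° − 120.0° = 240.0°.

240°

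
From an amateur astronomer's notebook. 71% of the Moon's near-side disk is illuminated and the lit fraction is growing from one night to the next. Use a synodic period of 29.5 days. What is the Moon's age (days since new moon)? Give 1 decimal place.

From f = (1 − cos θ)/2: cos θ = 1 − 2×0.71 = -0.420; arccos → 114.8°.
Waxing ⇒ before full, so θ = 114.8°.
That fraction of the synodic month is 114.8/360 × 29.5 d ≈ 9.41 d.

9.4 days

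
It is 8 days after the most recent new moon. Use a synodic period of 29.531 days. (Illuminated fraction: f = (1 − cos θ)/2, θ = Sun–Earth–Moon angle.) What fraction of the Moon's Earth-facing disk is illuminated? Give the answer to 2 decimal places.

Elongation θ = 360° × 8/29.531 ≈ 97.5°.
cos 97.5° = (-0.131), so f = (1 − (-0.131))/2 = 0.565.

0.57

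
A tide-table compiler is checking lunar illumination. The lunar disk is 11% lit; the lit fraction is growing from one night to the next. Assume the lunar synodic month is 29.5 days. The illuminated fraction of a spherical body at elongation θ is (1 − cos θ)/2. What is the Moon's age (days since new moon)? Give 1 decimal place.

From f = (1 − cos θ)/2: cos θ = 1 − 2×0.11 = 0.780; arccos → 38.7°.
Waxing ⇒ before full, so θ = 38.7°.
At 360°/29.5 d per day, 38.7° corresponds to 3.17 days.

3.2 days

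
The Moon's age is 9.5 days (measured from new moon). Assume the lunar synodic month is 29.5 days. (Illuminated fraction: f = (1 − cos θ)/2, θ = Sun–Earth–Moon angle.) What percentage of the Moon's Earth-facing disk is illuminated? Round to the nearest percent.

72%

Elongation θ = 360° × 9.5/29.5 ≈ 115.9°.
cos 115.9° = (-0.437), so f = (1 − (-0.437))/2 = 0.719, so 72%.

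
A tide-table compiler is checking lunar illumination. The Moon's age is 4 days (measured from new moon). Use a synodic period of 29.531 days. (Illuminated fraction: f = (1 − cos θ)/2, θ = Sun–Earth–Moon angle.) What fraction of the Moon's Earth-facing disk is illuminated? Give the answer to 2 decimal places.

Elongation θ = 360° × 4/29.531 ≈ 48.8°.
cos 48.8° = 0.659, so f = (1 − 0.659)/2 = 0.170.

0.17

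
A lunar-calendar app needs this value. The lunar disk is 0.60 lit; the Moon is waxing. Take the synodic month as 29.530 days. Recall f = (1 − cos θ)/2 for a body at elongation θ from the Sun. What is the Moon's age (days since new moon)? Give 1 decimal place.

8.3 days

From f = (1 − cos θ)/2: cos θ = 1 − 2×0.60 = -0.200; arccos → 101.5°.
Waxing ⇒ before full, so θ = 101.5°.
That fraction of the synodic month is 101.5/360 × 29.530 d ≈ 8.33 d.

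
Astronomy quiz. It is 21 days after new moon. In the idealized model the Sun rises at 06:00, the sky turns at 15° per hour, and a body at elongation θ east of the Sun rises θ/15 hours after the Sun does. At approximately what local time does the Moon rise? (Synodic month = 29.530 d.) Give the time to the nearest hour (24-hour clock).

Elongation θ = 360° × 21/29.530 ≈ 256.0°.
The Moon trails the Sun by θ/15 = 256.0/15 ≈ 17.07 hours.
06:00 + 17.07 h ≈ 23:04 → 23:00 to the nearest hour.

23:00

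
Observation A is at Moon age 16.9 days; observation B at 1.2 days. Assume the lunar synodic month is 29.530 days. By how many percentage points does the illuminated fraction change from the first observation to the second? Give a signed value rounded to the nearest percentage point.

-93 pp

First observation: θ = 360°·16.9/29.530 = 206.0°, so f = 0.949.
Second observation: θ = 14.6°, f = 0.016.
Δf = 0.016 − 0.949 = -0.933, i.e. -93 pp.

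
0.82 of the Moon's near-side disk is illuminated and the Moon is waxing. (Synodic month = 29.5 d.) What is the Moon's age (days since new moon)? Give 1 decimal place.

From f = (1 − cos θ)/2: cos θ = 1 − 2×0.82 = -0.640; arccos → 129.8°.
Before full moon the principal value applies: θ = 129.8°.
Age = 29.5 × 129.8°/360° ≈ 10.64 days.

10.6 days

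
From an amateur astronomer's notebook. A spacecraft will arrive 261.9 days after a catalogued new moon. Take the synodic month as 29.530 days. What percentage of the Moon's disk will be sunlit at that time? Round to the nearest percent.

16%

261.9/29.530 = 8.869 lunations, so 8 complete cycles and 25.66 d into the next.
The Moon has covered 25.66/29.530 of its cycle, so θ ≈ 360° × 25.66/29.530 = 312.8°.
With cos θ = 0.680, the lit fraction is (1 − 0.680)/2 ≈ 0.160, so 16%.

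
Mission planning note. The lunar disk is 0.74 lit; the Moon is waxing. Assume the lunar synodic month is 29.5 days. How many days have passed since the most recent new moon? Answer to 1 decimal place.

From f = (1 − cos θ)/2: cos θ = 1 − 2×0.74 = -0.480; arccos → 118.7°.
Waxing ⇒ before full, so θ = 118.7°.
At 360°/29.5 d per day, 118.7° corresponds to 9.73 days.

9.7 days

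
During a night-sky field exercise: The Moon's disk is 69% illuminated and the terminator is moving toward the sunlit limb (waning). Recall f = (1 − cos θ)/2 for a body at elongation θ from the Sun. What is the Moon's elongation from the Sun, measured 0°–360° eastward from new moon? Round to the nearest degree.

From f = (1 − cos θ)/2: cos θ = 1 − 2×0.69 = -0.380; arccos → 112.3°.
A waning Moon lies in 180°–360°, so θ = 360° − 112.3° = 247.7°.

248°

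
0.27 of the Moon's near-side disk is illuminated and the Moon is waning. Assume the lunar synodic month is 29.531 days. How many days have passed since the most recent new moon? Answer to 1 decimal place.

24.4 days

From f = (1 − cos θ)/2: cos θ = 1 − 2×0.27 = 0.460; arccos → 62.6°.
Since the Moon is past full (waning), take the reflex angle: θ = 360° − 62.6° = 297.4°.
That fraction of the synodic month is 297.4/360 × 29.531 d ≈ 24.39 d.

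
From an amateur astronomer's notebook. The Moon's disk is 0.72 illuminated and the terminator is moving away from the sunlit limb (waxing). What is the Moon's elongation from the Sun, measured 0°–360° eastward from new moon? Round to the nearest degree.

116°

From f = (1 − cos θ)/2: cos θ = 1 − 2×0.72 = -0.440; arccos → 116.1°.
Before full moon the principal value applies: θ = 116.1°.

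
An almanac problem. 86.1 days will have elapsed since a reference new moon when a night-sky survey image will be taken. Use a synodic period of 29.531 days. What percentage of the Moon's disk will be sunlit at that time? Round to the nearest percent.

86.1 d spans 2 complete synodic months (2 × 29.531 = 59.06 d) plus 27.04 d.
The Moon has covered 27.04/29.531 of its cycle, so θ ≈ 360° × 27.04/29.531 = 329.6°.
Illuminated fraction = (1 − cos 329.6°)/2 = (1 − 0.863)/2 ≈ 0.069, so 7%.

7%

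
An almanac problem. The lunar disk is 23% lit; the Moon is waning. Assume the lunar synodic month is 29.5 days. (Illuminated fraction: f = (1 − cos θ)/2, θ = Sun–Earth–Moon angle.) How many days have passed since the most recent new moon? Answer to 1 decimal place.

Invert f = (1 − cos θ)/2 to get cos θ = 1 − 2(0.23) = 0.540, hence θ₀ = arccos 0.540 = 57.3°.
Waning ⇒ past full, so θ = 360° − 57.3° = 302.7°.
That fraction of the synodic month is 302.7/360 × 29.5 d ≈ 24.80 d.

24.8 days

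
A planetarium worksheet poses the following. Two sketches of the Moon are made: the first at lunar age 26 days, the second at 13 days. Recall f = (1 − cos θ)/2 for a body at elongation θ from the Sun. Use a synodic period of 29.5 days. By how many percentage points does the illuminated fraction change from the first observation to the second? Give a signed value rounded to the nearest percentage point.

First observation: θ = 360°·26/29.5 = 317.3°, so f = 0.133.
Second observation: θ = 158.6°, f = 0.966.
Δf = 0.966 − 0.133 = +0.833, i.e. +83 pp.

+83 pp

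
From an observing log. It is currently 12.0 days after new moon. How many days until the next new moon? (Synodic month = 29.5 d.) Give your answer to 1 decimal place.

One full lunation from the last new moon is 29.5 d; remaining = 29.5 − 12.0 = 17.500 d.

17.5 days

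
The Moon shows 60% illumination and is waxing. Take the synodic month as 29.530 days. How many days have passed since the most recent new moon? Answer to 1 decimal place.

8.3 days

cos θ = 1 − 2f = -0.200, giving a principal value of 101.5°.
Before full moon the principal value applies: θ = 101.5°.
That fraction of the synodic month is 101.5/360 × 29.530 d ≈ 8.33 d.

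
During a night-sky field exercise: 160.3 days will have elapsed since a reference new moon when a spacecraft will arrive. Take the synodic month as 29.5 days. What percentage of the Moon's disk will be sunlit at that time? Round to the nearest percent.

160.3/29.5 = 5.434 lunations, so 5 complete cycles and 12.80 d into the next.
Phase angle: θ = 360°·(12.80 d)/(29.5 d) = 156.2°.
Illuminated fraction = (1 − cos 156.2°)/2 = (1 − (-0.915))/2 ≈ 0.957, so 96%.

96%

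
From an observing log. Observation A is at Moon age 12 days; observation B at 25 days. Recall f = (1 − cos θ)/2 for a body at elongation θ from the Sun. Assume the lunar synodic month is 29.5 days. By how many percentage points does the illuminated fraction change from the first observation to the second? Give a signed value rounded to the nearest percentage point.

θ₁ = 360° × 12/29.5 = 146.4°, f₁ = (1 − cos θ₁)/2 = 0.917.
θ₂ = 360° × 25/29.5 = 305.1°, f₂ = (1 − cos θ₂)/2 = 0.213.
Change = f₂ − f₁ = -0.704 → -70 percentage points.

-70 percentage points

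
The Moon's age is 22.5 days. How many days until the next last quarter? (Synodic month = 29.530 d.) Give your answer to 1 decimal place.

Last quarter occurs at elongation 270°, i.e. at age 29.530 × 270/360 = 22.148 d.
Already past this cycle's last quarter; the next is at 22.148 + 29.530 = 51.678 d, so 51.678 − 22.5 = 29.178 days.

29.2 days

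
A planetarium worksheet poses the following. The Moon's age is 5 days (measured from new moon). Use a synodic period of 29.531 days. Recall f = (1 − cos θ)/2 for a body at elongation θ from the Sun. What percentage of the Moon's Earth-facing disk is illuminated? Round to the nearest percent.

Phase angle: θ = 360°·(5 d)/(29.531 d) = 61.0°.
cos 61.0° = 0.486, so f = (1 − 0.486)/2 = 0.257, so 26%.

26%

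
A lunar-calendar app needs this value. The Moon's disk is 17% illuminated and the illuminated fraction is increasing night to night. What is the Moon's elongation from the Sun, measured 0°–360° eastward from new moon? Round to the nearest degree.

49°

cos θ = 1 − 2f = 0.660, giving a principal value of 48.7°.
Before full moon the principal value applies: θ = 48.7°.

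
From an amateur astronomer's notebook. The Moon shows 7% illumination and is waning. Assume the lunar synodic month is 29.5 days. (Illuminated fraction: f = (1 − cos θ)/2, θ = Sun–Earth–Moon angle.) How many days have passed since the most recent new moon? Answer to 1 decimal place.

27.0 days

Invert f = (1 − cos θ)/2 to get cos θ = 1 − 2(0.07) = 0.860, hence θ₀ = arccos 0.860 = 30.7°.
Since the Moon is past full (waning), take the reflex angle: θ = 360° − 30.7° = 329.3°.
At 360°/29.5 d per day, 329.3° corresponds to 26.99 days.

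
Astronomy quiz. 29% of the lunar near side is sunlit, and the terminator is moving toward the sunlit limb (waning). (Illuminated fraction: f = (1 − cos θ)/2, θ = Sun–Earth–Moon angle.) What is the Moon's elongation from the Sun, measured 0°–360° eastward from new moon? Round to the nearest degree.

cos θ = 1 − 2f = 0.420, giving a principal value of 65.2°.
Waning ⇒ past full, so θ = 360° − 65.2° = 294.8°.

295°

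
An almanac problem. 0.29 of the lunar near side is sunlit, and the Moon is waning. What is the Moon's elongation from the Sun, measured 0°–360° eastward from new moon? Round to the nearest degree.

cos θ = 1 − 2f = 0.420, giving a principal value of 65.2°.
Waning ⇒ past full, so θ = 360° − 65.2° = 294.8°.

295°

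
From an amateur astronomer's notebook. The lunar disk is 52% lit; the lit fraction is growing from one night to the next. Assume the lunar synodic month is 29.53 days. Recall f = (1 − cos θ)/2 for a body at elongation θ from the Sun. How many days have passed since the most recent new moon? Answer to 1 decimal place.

cos θ = 1 − 2f = -0.040, giving a principal value of 92.3°.
The Moon is waxing (0°–180°), so θ = 92.3° directly.
Age = 29.53 × 92.3°/360° ≈ 7.57 days.

7.6 days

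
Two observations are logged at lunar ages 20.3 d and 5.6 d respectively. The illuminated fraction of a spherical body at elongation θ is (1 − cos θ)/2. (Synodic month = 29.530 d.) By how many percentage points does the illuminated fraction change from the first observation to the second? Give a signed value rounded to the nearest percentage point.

-38 percentage points

θ₁ = 360° × 20.3/29.530 = 247.5°, f₁ = (1 − cos θ₁)/2 = 0.692.
θ₂ = 360° × 5.6/29.530 = 68.3°, f₂ = (1 − cos θ₂)/2 = 0.315.
Change = f₂ − f₁ = -0.377 → -38 percentage points.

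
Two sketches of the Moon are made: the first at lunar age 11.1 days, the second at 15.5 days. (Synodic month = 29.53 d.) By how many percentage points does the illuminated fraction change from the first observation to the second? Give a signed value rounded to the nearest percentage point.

First observation: θ = 360°·11.1/29.53 = 135.3°, so f = 0.856.
Second observation: θ = 189.0°, f = 0.994.
Δf = 0.994 − 0.856 = +0.138, i.e. +14 pp.

+14 percentage points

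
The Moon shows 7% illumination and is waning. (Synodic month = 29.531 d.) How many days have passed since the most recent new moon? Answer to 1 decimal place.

27.0 days

Invert f = (1 − cos θ)/2 to get cos θ = 1 − 2(0.07) = 0.860, hence θ₀ = arccos 0.860 = 30.7°.
Waning ⇒ past full, so θ = 360° − 30.7° = 329.3°.
Age = 29.531 × 329.3°/360° ≈ 27.01 days.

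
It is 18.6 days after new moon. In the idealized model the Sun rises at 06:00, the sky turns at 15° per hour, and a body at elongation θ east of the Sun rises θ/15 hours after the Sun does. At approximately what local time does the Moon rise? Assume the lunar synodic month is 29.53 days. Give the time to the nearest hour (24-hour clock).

Phase angle: θ = 360°·(18.6 d)/(29.53 d) = 226.8°.
At 15° of sky rotation per hour, 226.8° corresponds to a 15.12 h lag.
06:00 + 15.12 h ≈ 21:07 → 21:00 to the nearest hour.

21:00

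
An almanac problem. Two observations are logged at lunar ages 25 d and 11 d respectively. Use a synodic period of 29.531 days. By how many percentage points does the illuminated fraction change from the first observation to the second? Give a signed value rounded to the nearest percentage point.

+63 pp

θ₁ = 360° × 25/29.531 = 304.8°, f₁ = (1 − cos θ₁)/2 = 0.215.
θ₂ = 360° × 11/29.531 = 134.1°, f₂ = (1 − cos θ₂)/2 = 0.848.
Change = f₂ − f₁ = +0.633 → +63 percentage points.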